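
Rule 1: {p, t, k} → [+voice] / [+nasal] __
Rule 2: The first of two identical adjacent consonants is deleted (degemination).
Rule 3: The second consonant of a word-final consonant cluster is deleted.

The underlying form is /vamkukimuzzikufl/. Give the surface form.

vamgukimuzikuf

Rule 1 (post-nasal voicing): /k/ is a voiceless stop immediately after the nasal /m/, so it voices to [g]. /vamkukimuzzikufl/ → vamgukimuzzikufl.
Rule 2 (degemination): /zz/ is a geminate; the first /z/ deletes. /vamgukimuzzikufl/ → vamgukimuzikufl.
Rule 3 (final cluster simplification): /l/ is the second consonant of a word-final cluster /fl/, so it deletes. /vamgukimuzikufl/ → vamgukimuzikuf.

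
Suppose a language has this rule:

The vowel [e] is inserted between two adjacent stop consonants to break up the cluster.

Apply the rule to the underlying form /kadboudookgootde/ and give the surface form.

kadeboudookegootede

/d/ and /b/ form a stop–stop cluster, so [e] is inserted between them.
/k/ and /g/ form a stop–stop cluster, so [e] is inserted between them.
/t/ and /d/ form a stop–stop cluster, so [e] is inserted between them.
Surface form: [kadeboudookegootede].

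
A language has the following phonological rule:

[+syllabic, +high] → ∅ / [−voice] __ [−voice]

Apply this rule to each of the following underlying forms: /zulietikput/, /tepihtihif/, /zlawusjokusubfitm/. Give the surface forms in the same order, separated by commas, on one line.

/zulietikput/: /i/ is a high vowel flanked by voiceless consonants /t/ and /k/, so it deletes. /u/ is a high vowel flanked by voiceless consonants /p/ and /t/, so it deletes. → [zulietkpt].
/tepihtihif/: /i/ is a high vowel flanked by voiceless consonants /p/ and /h/, so it deletes. /i/ is a high vowel flanked by voiceless consonants /t/ and /h/, so it deletes. /i/ is a high vowel flanked by voiceless consonants /h/ and /f/, so it deletes. → [tephthf].
/zlawusjokusubfitm/: /u/ is a high vowel flanked by voiceless consonants /k/ and /s/, so it deletes. /i/ is a high vowel flanked by voiceless consonants /f/ and /t/, so it deletes. → [zlawusjoksubftm].

zulietkpt, tephthf, zlawusjoksubftm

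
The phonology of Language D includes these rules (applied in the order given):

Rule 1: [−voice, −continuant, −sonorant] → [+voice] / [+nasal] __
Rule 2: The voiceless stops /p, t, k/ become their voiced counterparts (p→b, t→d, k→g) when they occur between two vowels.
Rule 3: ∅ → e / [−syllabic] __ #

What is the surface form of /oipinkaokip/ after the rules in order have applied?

Rule 1 (post-nasal voicing): /k/ is a voiceless stop immediately after the nasal /n/, so it voices to [g]. /oipinkaokip/ → oipingaokip.
Rule 2 (intervocalic voicing): /p/ is a voiceless stop between vowels /i/ and /i/, so it voices to [b]. /k/ is a voiceless stop between vowels /o/ and /i/, so it voices to [g]. /oipingaokip/ → oibingaogip.
Rule 3 (final e-epenthesis): the form ends in the consonant /p/, so [e] is inserted word-finally. /oibingaogip/ → oibingaogipe.

oibingaogipe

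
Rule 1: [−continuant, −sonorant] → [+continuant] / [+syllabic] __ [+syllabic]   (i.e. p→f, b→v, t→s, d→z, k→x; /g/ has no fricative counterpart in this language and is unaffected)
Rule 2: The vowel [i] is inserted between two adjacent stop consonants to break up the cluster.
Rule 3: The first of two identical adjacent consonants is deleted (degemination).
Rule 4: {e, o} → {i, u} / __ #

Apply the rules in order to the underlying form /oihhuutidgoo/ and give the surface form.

Rule 1 (intervocalic spirantization): /t/ is a stop between vowels /u/ and /i/, so it spirantizes to the fricative [s]. /oihhuutidgoo/ → oihhuusidgoo.
Rule 2 (stop-cluster i-epenthesis): /d/ and /g/ form a stop–stop cluster, so [i] is inserted between them. /oihhuusidgoo/ → oihhuusidigoo.
Rule 3 (degemination): /hh/ is a geminate; the first /h/ deletes. /oihhuusidigoo/ → oihuusidigoo.
Rule 4 (final vowel raising): /o/ is a mid vowel in word-final position, so it raises to [u]. /oihuusidigoo/ → oihuusidigou.

oihuusidigou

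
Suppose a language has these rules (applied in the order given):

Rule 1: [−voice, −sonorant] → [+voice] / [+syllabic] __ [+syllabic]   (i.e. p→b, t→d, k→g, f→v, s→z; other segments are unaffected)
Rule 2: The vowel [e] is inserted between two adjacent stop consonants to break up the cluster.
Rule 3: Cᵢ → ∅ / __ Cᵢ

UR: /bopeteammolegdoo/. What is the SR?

bobedeamolegedoo

Rule 1 (intervocalic voicing): /p/ is a voiceless obstruent between vowels /o/ and /e/, so it voices to [b]. /t/ is a voiceless obstruent between vowels /e/ and /e/, so it voices to [d]. /bopeteammolegdoo/ → bobedeammolegdoo.
Rule 2 (stop-cluster e-epenthesis): /g/ and /d/ form a stop–stop cluster, so [e] is inserted between them. /bobedeammolegdoo/ → bobedeammolegedoo.
Rule 3 (degemination): /mm/ is a geminate; the first /m/ deletes. /bobedeammolegedoo/ → bobedeamolegedoo.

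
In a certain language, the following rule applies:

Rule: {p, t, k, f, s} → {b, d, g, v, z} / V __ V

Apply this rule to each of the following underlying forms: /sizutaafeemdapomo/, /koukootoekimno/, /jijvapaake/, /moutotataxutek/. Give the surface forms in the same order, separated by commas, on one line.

sizudaaveemdabomo, kougoodoegimno, jijvabaage, moudodadaxudek

/sizutaafeemdapomo/: /t/ is a voiceless obstruent between vowels /u/ and /a/, so it voices to [d]. /f/ is a voiceless obstruent between vowels /a/ and /e/, so it voices to [v]. /p/ is a voiceless obstruent between vowels /a/ and /o/, so it voices to [b]. → [sizudaaveemdabomo].
/koukootoekimno/: /k/ is a voiceless obstruent between vowels /u/ and /o/, so it voices to [g]. /t/ is a voiceless obstruent between vowels /o/ and /o/, so it voices to [d]. /k/ is a voiceless obstruent between vowels /e/ and /i/, so it voices to [g]. → [kougoodoegimno].
/jijvapaake/: /p/ is a voiceless obstruent between vowels /a/ and /a/, so it voices to [b]. /k/ is a voiceless obstruent between vowels /a/ and /e/, so it voices to [g]. → [jijvabaage].
/moutotataxutek/: /t/ is a voiceless obstruent between vowels /u/ and /o/, so it voices to [d]. /t/ is a voiceless obstruent between vowels /o/ and /a/, so it voices to [d]. /t/ is a voiceless obstruent between vowels /a/ and /a/, so it voices to [d]. /t/ is a voiceless obstruent between vowels /u/ and /e/, so it voices to [d]. → [moudodadaxudek].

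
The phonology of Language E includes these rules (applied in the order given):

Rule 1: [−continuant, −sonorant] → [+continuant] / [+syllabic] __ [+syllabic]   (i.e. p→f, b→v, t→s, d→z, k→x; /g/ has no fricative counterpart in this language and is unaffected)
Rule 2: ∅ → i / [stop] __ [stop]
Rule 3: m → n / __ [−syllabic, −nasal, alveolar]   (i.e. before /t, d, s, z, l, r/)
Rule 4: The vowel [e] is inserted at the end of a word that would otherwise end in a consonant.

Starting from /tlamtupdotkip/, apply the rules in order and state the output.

Rule 1 (intervocalic spirantization): no segment meets the environment; /tlamtupdotkip/ is unchanged.
Rule 2 (stop-cluster i-epenthesis): /p/ and /d/ form a stop–stop cluster, so [i] is inserted between them. /t/ and /k/ form a stop–stop cluster, so [i] is inserted between them. /tlamtupdotkip/ → tlamtupidotikip.
Rule 3 (nasal place assimilation): /m/ precedes the alveolar consonant /t/, so it assimilates in place to [n]. /tlamtupidotikip/ → tlantupidotikip.
Rule 4 (final e-epenthesis): the form ends in the consonant /p/, so [e] is inserted word-finally. /tlantupidotikip/ → tlantupidotikipe.

tlantupidotikipe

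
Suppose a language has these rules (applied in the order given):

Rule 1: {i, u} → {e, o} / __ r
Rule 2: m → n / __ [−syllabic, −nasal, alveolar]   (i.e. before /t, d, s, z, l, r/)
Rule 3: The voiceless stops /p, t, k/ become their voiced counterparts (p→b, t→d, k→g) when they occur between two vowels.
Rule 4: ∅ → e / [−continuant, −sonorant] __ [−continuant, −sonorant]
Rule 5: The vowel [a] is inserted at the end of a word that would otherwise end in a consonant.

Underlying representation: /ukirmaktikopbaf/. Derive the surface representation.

ugermaketigopebafa

Rule 1 (pre-rhotic lowering): /i/ is a high vowel immediately before /r/, so it lowers to [e]. /ukirmaktikopbaf/ → ukermaktikopbaf.
Rule 2 (nasal place assimilation): no segment meets the environment; /ukermaktikopbaf/ is unchanged.
Rule 3 (intervocalic voicing): /k/ is a voiceless stop between vowels /u/ and /e/, so it voices to [g]. /k/ is a voiceless stop between vowels /i/ and /o/, so it voices to [g]. /ukermaktikopbaf/ → ugermaktigopbaf.
Rule 4 (stop-cluster e-epenthesis): /k/ and /t/ form a stop–stop cluster, so [e] is inserted between them. /p/ and /b/ form a stop–stop cluster, so [e] is inserted between them. /ugermaktigopbaf/ → ugermaketigopebaf.
Rule 5 (final a-epenthesis): the form ends in the consonant /f/, so [a] is inserted word-finally. /ugermaketigopebaf/ → ugermaketigopebafa.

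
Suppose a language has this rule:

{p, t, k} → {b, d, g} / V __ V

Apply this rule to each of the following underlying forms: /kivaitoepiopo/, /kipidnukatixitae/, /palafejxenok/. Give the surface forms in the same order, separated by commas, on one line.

kivaidoebiobo, kibidnugadixidae, palafejxenok

/kivaitoepiopo/: /t/ is a voiceless stop between vowels /i/ and /o/, so it voices to [d]. /p/ is a voiceless stop between vowels /e/ and /i/, so it voices to [b]. /p/ is a voiceless stop between vowels /o/ and /o/, so it voices to [b]. → [kivaidoebiobo].
/kipidnukatixitae/: /p/ is a voiceless stop between vowels /i/ and /i/, so it voices to [b]. /k/ is a voiceless stop between vowels /u/ and /a/, so it voices to [g]. /t/ is a voiceless stop between vowels /a/ and /i/, so it voices to [d]. /t/ is a voiceless stop between vowels /i/ and /a/, so it voices to [d]. → [kibidnugadixidae].
/palafejxenok/: the rule's environment is not met; surfaces unchanged as [palafejxenok].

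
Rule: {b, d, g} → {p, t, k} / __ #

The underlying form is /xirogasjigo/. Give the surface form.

No segment of /xirogasjigo/ meets the structural description of the rule, so the form surfaces unchanged.

xirogasjigo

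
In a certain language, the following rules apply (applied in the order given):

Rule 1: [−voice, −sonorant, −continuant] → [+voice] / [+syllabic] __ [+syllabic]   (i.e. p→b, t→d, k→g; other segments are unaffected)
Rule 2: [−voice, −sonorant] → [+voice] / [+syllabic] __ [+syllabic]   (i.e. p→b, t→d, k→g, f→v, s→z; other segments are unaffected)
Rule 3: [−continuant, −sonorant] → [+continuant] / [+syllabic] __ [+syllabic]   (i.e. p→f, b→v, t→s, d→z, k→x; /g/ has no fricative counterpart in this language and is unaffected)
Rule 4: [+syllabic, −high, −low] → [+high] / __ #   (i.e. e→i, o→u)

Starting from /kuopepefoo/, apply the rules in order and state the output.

Rule 1 (intervocalic voicing): /p/ is a voiceless stop between vowels /o/ and /e/, so it voices to [b]. /p/ is a voiceless stop between vowels /e/ and /e/, so it voices to [b]. /kuopepefoo/ → kuobebefoo.
Rule 2 (intervocalic voicing): /f/ is a voiceless obstruent between vowels /e/ and /o/, so it voices to [v]. /kuobebefoo/ → kuobebevoo.
Rule 3 (intervocalic spirantization): /b/ is a stop between vowels /o/ and /e/, so it spirantizes to the fricative [v]. /b/ is a stop between vowels /e/ and /e/, so it spirantizes to the fricative [v]. /kuobebevoo/ → kuovevevoo.
Rule 4 (final vowel raising): /o/ is a mid vowel in word-final position, so it raises to [u]. /kuovevevoo/ → kuovevevou.

kuovevevou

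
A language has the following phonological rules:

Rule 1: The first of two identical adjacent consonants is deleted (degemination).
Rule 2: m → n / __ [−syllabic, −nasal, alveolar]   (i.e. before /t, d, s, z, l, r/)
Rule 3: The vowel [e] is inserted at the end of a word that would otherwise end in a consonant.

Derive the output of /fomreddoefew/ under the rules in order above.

Rule 1 (degemination): /dd/ is a geminate; the first /d/ deletes. /fomreddoefew/ → fomredoefew.
Rule 2 (nasal place assimilation): /m/ precedes the alveolar consonant /r/, so it assimilates in place to [n]. /fomredoefew/ → fonredoefew.
Rule 3 (final e-epenthesis): the form ends in the consonant /w/, so [e] is inserted word-finally. /fonredoefew/ → fonredoefewe.

fonredoefewe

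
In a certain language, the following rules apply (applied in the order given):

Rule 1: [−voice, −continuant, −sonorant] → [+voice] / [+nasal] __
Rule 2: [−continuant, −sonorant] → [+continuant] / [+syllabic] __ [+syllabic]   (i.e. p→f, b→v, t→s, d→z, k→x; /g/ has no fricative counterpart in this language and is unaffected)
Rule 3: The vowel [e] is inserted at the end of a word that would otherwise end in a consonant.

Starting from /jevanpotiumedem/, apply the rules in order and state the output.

Rule 1 (post-nasal voicing): /p/ is a voiceless stop immediately after the nasal /n/, so it voices to [b]. /jevanpotiumedem/ → jevanbotiumedem.
Rule 2 (intervocalic spirantization): /t/ is a stop between vowels /o/ and /i/, so it spirantizes to the fricative [s]. /d/ is a stop between vowels /e/ and /e/, so it spirantizes to the fricative [z]. /jevanbotiumedem/ → jevanbosiumezem.
Rule 3 (final e-epenthesis): the form ends in the consonant /m/, so [e] is inserted word-finally. /jevanbosiumezem/ → jevanbosiumezeme.

jevanbosiumezeme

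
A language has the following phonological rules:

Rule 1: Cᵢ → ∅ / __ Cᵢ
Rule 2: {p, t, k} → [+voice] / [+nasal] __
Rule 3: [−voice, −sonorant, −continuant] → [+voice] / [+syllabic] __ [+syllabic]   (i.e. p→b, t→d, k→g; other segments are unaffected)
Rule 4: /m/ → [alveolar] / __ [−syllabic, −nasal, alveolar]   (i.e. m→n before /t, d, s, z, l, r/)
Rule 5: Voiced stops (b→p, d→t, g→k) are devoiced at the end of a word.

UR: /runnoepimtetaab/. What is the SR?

Rule 1 (degemination): /nn/ is a geminate; the first /n/ deletes. /runnoepimtetaab/ → runoepimtetaab.
Rule 2 (post-nasal voicing): /t/ is a voiceless stop immediately after the nasal /m/, so it voices to [d]. /runoepimtetaab/ → runoepimdetaab.
Rule 3 (intervocalic voicing): /p/ is a voiceless stop between vowels /e/ and /i/, so it voices to [b]. /t/ is a voiceless stop between vowels /e/ and /a/, so it voices to [d]. /runoepimdetaab/ → runoebimdedaab.
Rule 4 (nasal place assimilation): /m/ precedes the alveolar consonant /d/, so it assimilates in place to [n]. /runoebimdedaab/ → runoebindedaab.
Rule 5 (final devoicing): /b/ is a voiced stop in word-final position, so it devoices to [p]. /runoebindedaab/ → runoebindedaap.

runoebindedaap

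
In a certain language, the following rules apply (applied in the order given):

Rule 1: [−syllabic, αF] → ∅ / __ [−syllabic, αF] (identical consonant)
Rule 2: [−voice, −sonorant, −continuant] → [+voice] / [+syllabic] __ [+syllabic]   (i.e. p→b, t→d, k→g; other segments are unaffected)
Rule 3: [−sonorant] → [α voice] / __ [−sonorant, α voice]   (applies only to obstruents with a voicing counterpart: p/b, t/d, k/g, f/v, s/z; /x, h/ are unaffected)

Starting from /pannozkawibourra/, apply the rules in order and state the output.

Rule 1 (degemination): /nn/ is a geminate; the first /n/ deletes. /rr/ is a geminate; the first /r/ deletes. /pannozkawibourra/ → panozkawiboura.
Rule 2 (intervocalic voicing): no segment meets the environment; /panozkawiboura/ is unchanged.
Rule 3 (regressive voicing assimilation): /z/ precedes the voiceless obstruent /k/, so it devoices to [s] by assimilation. /panozkawiboura/ → panoskawiboura.

panoskawiboura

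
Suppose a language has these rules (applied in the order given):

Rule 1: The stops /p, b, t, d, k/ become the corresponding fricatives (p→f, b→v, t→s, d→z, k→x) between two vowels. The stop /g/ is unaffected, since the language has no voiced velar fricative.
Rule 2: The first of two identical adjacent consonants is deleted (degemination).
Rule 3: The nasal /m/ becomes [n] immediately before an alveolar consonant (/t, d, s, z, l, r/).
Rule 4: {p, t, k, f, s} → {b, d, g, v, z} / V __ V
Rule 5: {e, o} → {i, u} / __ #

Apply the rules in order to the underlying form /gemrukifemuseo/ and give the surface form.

Rule 1 (intervocalic spirantization): /k/ is a stop between vowels /u/ and /i/, so it spirantizes to the fricative [x]. /gemrukifemuseo/ → gemruxifemuseo.
Rule 2 (degemination): no segment meets the environment; /gemruxifemuseo/ is unchanged.
Rule 3 (nasal place assimilation): /m/ precedes the alveolar consonant /r/, so it assimilates in place to [n]. /gemruxifemuseo/ → genruxifemuseo.
Rule 4 (intervocalic voicing): /f/ is a voiceless obstruent between vowels /i/ and /e/, so it voices to [v]. /s/ is a voiceless obstruent between vowels /u/ and /e/, so it voices to [z]. /genruxifemuseo/ → genruxivemuzeo.
Rule 5 (final vowel raising): /o/ is a mid vowel in word-final position, so it raises to [u]. /genruxivemuzeo/ → genruxivemuzeu.

genruxivemuzeu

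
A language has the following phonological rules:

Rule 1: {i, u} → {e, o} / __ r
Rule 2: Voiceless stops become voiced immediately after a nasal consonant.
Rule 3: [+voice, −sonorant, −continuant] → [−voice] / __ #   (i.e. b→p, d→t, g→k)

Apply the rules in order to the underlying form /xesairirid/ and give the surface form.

Rule 1 (pre-rhotic lowering): /i/ is a high vowel immediately before /r/, so it lowers to [e]. /i/ is a high vowel immediately before /r/, so it lowers to [e]. /xesairirid/ → xesaererid.
Rule 2 (post-nasal voicing): no segment meets the environment; /xesaererid/ is unchanged.
Rule 3 (final devoicing): /d/ is a voiced stop in word-final position, so it devoices to [t]. /xesaererid/ → xesaererit.

xesaererit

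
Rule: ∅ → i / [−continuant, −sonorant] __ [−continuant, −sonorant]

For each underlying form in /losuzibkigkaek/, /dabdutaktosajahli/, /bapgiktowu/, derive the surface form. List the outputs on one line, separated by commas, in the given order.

losuzibikigikaek, dabidutakitosajahli, bapigikitowu

/losuzibkigkaek/: /b/ and /k/ form a stop–stop cluster, so [i] is inserted between them. /g/ and /k/ form a stop–stop cluster, so [i] is inserted between them. → [losuzibikigikaek].
/dabdutaktosajahli/: /b/ and /d/ form a stop–stop cluster, so [i] is inserted between them. /k/ and /t/ form a stop–stop cluster, so [i] is inserted between them. → [dabidutakitosajahli].
/bapgiktowu/: /p/ and /g/ form a stop–stop cluster, so [i] is inserted between them. /k/ and /t/ form a stop–stop cluster, so [i] is inserted between them. → [bapigikitowu].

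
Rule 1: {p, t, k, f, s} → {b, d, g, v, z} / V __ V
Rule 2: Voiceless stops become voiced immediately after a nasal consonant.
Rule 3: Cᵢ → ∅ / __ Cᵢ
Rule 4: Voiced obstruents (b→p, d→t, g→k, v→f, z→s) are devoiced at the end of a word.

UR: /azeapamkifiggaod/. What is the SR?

Rule 1 (intervocalic voicing): /p/ is a voiceless obstruent between vowels /a/ and /a/, so it voices to [b]. /f/ is a voiceless obstruent between vowels /i/ and /i/, so it voices to [v]. /azeapamkifiggaod/ → azeabamkiviggaod.
Rule 2 (post-nasal voicing): /k/ is a voiceless stop immediately after the nasal /m/, so it voices to [g]. /azeabamkiviggaod/ → azeabamgiviggaod.
Rule 3 (degemination): /gg/ is a geminate; the first /g/ deletes. /azeabamgiviggaod/ → azeabamgivigaod.
Rule 4 (final devoicing): /d/ is a voiced obstruent in word-final position, so it devoices to [t]. /azeabamgivigaod/ → azeabamgivigaot.

azeabamgivigaot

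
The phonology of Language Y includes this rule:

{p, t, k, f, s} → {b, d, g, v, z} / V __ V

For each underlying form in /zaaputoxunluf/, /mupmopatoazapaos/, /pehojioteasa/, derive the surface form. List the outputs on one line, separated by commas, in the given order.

/zaaputoxunluf/: /p/ is a voiceless obstruent between vowels /a/ and /u/, so it voices to [b]. /t/ is a voiceless obstruent between vowels /u/ and /o/, so it voices to [d]. → [zaabudoxunluf].
/mupmopatoazapaos/: /p/ is a voiceless obstruent between vowels /o/ and /a/, so it voices to [b]. /t/ is a voiceless obstruent between vowels /a/ and /o/, so it voices to [d]. /p/ is a voiceless obstruent between vowels /a/ and /a/, so it voices to [b]. → [mupmobadoazabaos].
/pehojioteasa/: /t/ is a voiceless obstruent between vowels /o/ and /e/, so it voices to [d]. /s/ is a voiceless obstruent between vowels /a/ and /a/, so it voices to [z]. → [pehojiodeaza].

zaabudoxunluf, mupmobadoazabaos, pehojiodeaza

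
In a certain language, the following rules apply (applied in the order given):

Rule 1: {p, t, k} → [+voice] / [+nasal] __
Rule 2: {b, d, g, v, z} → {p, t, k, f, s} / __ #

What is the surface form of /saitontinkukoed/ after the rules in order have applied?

Rule 1 (post-nasal voicing): /t/ is a voiceless stop immediately after the nasal /n/, so it voices to [d]. /k/ is a voiceless stop immediately after the nasal /n/, so it voices to [g]. /saitontinkukoed/ → saitondingukoed.
Rule 2 (final devoicing): /d/ is a voiced obstruent in word-final position, so it devoices to [t]. /saitondingukoed/ → saitondingukoet.

saitondingukoet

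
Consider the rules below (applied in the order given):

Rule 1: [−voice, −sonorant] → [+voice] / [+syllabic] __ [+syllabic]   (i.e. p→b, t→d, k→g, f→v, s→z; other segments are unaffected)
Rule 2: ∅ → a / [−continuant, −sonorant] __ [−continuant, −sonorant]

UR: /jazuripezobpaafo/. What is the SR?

jazuribezobapaavo

Rule 1 (intervocalic voicing): /p/ is a voiceless obstruent between vowels /i/ and /e/, so it voices to [b]. /f/ is a voiceless obstruent between vowels /a/ and /o/, so it voices to [v]. /jazuripezobpaafo/ → jazuribezobpaavo.
Rule 2 (stop-cluster a-epenthesis): /b/ and /p/ form a stop–stop cluster, so [a] is inserted between them. /jazuribezobpaavo/ → jazuribezobapaavo.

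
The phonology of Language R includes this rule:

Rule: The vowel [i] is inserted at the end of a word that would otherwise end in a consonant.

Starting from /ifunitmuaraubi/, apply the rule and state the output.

ifunitmuaraubi

No segment of /ifunitmuaraubi/ meets the structural description of the rule, so the form surfaces unchanged.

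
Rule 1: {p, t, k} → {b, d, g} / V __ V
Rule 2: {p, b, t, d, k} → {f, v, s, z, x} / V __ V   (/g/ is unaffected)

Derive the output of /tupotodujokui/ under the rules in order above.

tuvozozujogui

Rule 1 (intervocalic voicing): /p/ is a voiceless stop between vowels /u/ and /o/, so it voices to [b]. /t/ is a voiceless stop between vowels /o/ and /o/, so it voices to [d]. /k/ is a voiceless stop between vowels /o/ and /u/, so it voices to [g]. /tupotodujokui/ → tubododujogui.
Rule 2 (intervocalic spirantization): /b/ is a stop between vowels /u/ and /o/, so it spirantizes to the fricative [v]. /d/ is a stop between vowels /o/ and /o/, so it spirantizes to the fricative [z]. /d/ is a stop between vowels /o/ and /u/, so it spirantizes to the fricative [z]. /tubododujogui/ → tuvozozujogui.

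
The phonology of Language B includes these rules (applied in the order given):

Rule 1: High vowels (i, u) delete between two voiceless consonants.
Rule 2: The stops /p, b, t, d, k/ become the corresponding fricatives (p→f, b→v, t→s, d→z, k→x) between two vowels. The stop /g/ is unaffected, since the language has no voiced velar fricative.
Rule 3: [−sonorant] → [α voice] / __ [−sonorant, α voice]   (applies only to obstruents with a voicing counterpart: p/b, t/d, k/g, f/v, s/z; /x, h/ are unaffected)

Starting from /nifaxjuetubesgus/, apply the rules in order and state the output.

Rule 1 (high vowel syncope): no segment meets the environment; /nifaxjuetubesgus/ is unchanged.
Rule 2 (intervocalic spirantization): /t/ is a stop between vowels /e/ and /u/, so it spirantizes to the fricative [s]. /b/ is a stop between vowels /u/ and /e/, so it spirantizes to the fricative [v]. /nifaxjuetubesgus/ → nifaxjuesuvesgus.
Rule 3 (regressive voicing assimilation): /s/ precedes the voiced obstruent /g/, so it voices to [z] by assimilation. /nifaxjuesuvesgus/ → nifaxjuesuvezgus.

nifaxjuesuvezgus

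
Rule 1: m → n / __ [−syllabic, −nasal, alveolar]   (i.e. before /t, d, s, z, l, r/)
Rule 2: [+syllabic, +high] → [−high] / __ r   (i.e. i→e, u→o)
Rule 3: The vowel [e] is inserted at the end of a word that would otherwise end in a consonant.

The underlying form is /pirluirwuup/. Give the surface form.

perluerwuupe

Rule 1 (nasal place assimilation): no segment meets the environment; /pirluirwuup/ is unchanged.
Rule 2 (pre-rhotic lowering): /i/ is a high vowel immediately before /r/, so it lowers to [e]. /i/ is a high vowel immediately before /r/, so it lowers to [e]. /pirluirwuup/ → perluerwuup.
Rule 3 (final e-epenthesis): the form ends in the consonant /p/, so [e] is inserted word-finally. /perluerwuup/ → perluerwuupe.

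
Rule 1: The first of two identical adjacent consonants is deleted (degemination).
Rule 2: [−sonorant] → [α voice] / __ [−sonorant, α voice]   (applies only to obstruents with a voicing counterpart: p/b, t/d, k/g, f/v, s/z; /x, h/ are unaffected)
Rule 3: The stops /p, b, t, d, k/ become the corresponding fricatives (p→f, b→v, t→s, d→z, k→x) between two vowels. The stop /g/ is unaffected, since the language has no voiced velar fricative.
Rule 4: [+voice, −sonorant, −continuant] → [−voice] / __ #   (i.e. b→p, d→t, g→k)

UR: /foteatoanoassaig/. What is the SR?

Rule 1 (degemination): /ss/ is a geminate; the first /s/ deletes. /foteatoanoassaig/ → foteatoanoasaig.
Rule 2 (regressive voicing assimilation): no segment meets the environment; /foteatoanoasaig/ is unchanged.
Rule 3 (intervocalic spirantization): /t/ is a stop between vowels /o/ and /e/, so it spirantizes to the fricative [s]. /t/ is a stop between vowels /a/ and /o/, so it spirantizes to the fricative [s]. /foteatoanoasaig/ → foseasoanoasaig.
Rule 4 (final devoicing): /g/ is a voiced stop in word-final position, so it devoices to [k]. /foseasoanoasaig/ → foseasoanoasaik.

foseasoanoasaik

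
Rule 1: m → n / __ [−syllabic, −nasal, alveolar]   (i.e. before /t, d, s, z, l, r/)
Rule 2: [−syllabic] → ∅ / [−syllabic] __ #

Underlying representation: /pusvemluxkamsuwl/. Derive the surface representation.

Rule 1 (nasal place assimilation): /m/ precedes the alveolar consonant /l/, so it assimilates in place to [n]. /m/ precedes the alveolar consonant /s/, so it assimilates in place to [n]. /pusvemluxkamsuwl/ → pusvenluxkansuwl.
Rule 2 (final cluster simplification): /l/ is the second consonant of a word-final cluster /wl/, so it deletes. /pusvenluxkansuwl/ → pusvenluxkansuw.

pusvenluxkansuw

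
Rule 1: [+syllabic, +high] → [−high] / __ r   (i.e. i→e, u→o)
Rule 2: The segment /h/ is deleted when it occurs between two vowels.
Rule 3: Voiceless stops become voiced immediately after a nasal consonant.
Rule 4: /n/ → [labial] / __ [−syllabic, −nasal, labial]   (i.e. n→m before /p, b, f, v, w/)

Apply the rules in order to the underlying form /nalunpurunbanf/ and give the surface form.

Rule 1 (pre-rhotic lowering): /u/ is a high vowel immediately before /r/, so it lowers to [o]. /nalunpurunbanf/ → nalunporunbanf.
Rule 2 (intervocalic h-deletion): no segment meets the environment; /nalunporunbanf/ is unchanged.
Rule 3 (post-nasal voicing): /p/ is a voiceless stop immediately after the nasal /n/, so it voices to [b]. /nalunporunbanf/ → nalunborunbanf.
Rule 4 (nasal place assimilation): /n/ precedes the labial consonant /b/, so it assimilates in place to [m]. /n/ precedes the labial consonant /b/, so it assimilates in place to [m]. /n/ precedes the labial consonant /f/, so it assimilates in place to [m]. /nalunborunbanf/ → nalumborumbamf.

nalumborumbamf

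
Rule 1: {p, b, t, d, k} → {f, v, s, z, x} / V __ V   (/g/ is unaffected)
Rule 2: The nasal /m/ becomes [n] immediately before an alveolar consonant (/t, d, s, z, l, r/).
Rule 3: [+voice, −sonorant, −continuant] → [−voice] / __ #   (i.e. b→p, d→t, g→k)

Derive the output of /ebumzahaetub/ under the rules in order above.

evunzahaesup

Rule 1 (intervocalic spirantization): /b/ is a stop between vowels /e/ and /u/, so it spirantizes to the fricative [v]. /t/ is a stop between vowels /e/ and /u/, so it spirantizes to the fricative [s]. /ebumzahaetub/ → evumzahaesub.
Rule 2 (nasal place assimilation): /m/ precedes the alveolar consonant /z/, so it assimilates in place to [n]. /evumzahaesub/ → evunzahaesub.
Rule 3 (final devoicing): /b/ is a voiced stop in word-final position, so it devoices to [p]. /evunzahaesub/ → evunzahaesup.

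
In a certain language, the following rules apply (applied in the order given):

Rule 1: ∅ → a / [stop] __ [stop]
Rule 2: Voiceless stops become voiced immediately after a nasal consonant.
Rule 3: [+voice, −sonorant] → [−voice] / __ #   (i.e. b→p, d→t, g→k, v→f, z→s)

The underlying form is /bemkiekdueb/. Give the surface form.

bemgiekaduep

Rule 1 (stop-cluster a-epenthesis): /k/ and /d/ form a stop–stop cluster, so [a] is inserted between them. /bemkiekdueb/ → bemkiekadueb.
Rule 2 (post-nasal voicing): /k/ is a voiceless stop immediately after the nasal /m/, so it voices to [g]. /bemkiekadueb/ → bemgiekadueb.
Rule 3 (final devoicing): /b/ is a voiced obstruent in word-final position, so it devoices to [p]. /bemgiekadueb/ → bemgiekaduep.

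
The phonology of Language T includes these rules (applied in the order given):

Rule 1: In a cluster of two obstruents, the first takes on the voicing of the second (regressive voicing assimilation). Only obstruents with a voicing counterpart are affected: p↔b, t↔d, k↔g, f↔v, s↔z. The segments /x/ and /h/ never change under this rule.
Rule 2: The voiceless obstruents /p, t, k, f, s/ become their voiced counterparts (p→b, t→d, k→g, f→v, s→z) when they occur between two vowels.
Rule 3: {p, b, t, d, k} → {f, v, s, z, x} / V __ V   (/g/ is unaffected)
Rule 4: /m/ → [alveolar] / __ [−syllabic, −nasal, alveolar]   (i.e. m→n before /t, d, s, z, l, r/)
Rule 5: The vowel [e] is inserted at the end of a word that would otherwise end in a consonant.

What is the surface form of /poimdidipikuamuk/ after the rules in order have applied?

Rule 1 (regressive voicing assimilation): no segment meets the environment; /poimdidipikuamuk/ is unchanged.
Rule 2 (intervocalic voicing): /p/ is a voiceless obstruent between vowels /i/ and /i/, so it voices to [b]. /k/ is a voiceless obstruent between vowels /i/ and /u/, so it voices to [g]. /poimdidipikuamuk/ → poimdidibiguamuk.
Rule 3 (intervocalic spirantization): /d/ is a stop between vowels /i/ and /i/, so it spirantizes to the fricative [z]. /b/ is a stop between vowels /i/ and /i/, so it spirantizes to the fricative [v]. /poimdidibiguamuk/ → poimdiziviguamuk.
Rule 4 (nasal place assimilation): /m/ precedes the alveolar consonant /d/, so it assimilates in place to [n]. /poimdiziviguamuk/ → poindiziviguamuk.
Rule 5 (final e-epenthesis): the form ends in the consonant /k/, so [e] is inserted word-finally. /poindiziviguamuk/ → poindiziviguamuke.

poindiziviguamuke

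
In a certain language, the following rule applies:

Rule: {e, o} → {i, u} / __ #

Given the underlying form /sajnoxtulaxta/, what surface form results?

sajnoxtulaxta

No segment of /sajnoxtulaxta/ meets the structural description of the rule, so the form surfaces unchanged.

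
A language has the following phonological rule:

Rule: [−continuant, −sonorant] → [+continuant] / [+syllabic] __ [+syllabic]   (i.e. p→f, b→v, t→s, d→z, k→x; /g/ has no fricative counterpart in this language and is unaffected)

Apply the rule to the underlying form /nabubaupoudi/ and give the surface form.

navuvaufouzi

/b/ is a stop between vowels /a/ and /u/, so it spirantizes to the fricative [v].
/b/ is a stop between vowels /u/ and /a/, so it spirantizes to the fricative [v].
/p/ is a stop between vowels /u/ and /o/, so it spirantizes to the fricative [f].
/d/ is a stop between vowels /u/ and /i/, so it spirantizes to the fricative [z].
Surface form: [navuvaufouzi].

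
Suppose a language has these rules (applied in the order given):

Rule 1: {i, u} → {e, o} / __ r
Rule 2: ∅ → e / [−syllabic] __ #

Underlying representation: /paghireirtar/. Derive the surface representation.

Rule 1 (pre-rhotic lowering): /i/ is a high vowel immediately before /r/, so it lowers to [e]. /i/ is a high vowel immediately before /r/, so it lowers to [e]. /paghireirtar/ → paghereertar.
Rule 2 (final e-epenthesis): the form ends in the consonant /r/, so [e] is inserted word-finally. /paghereertar/ → paghereertare.

paghereertare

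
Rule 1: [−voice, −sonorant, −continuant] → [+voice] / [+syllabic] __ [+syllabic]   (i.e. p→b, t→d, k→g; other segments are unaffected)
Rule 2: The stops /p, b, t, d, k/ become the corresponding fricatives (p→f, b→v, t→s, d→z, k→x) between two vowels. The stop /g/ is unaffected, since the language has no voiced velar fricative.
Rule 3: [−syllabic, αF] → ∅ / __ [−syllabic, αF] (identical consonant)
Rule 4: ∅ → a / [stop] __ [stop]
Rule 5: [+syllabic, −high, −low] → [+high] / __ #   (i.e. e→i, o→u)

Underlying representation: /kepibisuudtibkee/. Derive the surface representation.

kevivisuudatibakei

Rule 1 (intervocalic voicing): /p/ is a voiceless stop between vowels /e/ and /i/, so it voices to [b]. /kepibisuudtibkee/ → kebibisuudtibkee.
Rule 2 (intervocalic spirantization): /b/ is a stop between vowels /e/ and /i/, so it spirantizes to the fricative [v]. /b/ is a stop between vowels /i/ and /i/, so it spirantizes to the fricative [v]. /kebibisuudtibkee/ → kevivisuudtibkee.
Rule 3 (degemination): no segment meets the environment; /kevivisuudtibkee/ is unchanged.
Rule 4 (stop-cluster a-epenthesis): /d/ and /t/ form a stop–stop cluster, so [a] is inserted between them. /b/ and /k/ form a stop–stop cluster, so [a] is inserted between them. /kevivisuudtibkee/ → kevivisuudatibakee.
Rule 5 (final vowel raising): /e/ is a mid vowel in word-final position, so it raises to [i]. /kevivisuudatibakee/ → kevivisuudatibakei.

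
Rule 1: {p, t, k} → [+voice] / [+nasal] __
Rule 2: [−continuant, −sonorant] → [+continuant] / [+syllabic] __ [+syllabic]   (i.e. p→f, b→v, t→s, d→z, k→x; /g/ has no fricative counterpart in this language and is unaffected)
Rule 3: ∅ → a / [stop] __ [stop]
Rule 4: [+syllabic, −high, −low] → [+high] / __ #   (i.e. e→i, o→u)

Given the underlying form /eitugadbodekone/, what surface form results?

eisugadabozexoni

Rule 1 (post-nasal voicing): no segment meets the environment; /eitugadbodekone/ is unchanged.
Rule 2 (intervocalic spirantization): /t/ is a stop between vowels /i/ and /u/, so it spirantizes to the fricative [s]. /d/ is a stop between vowels /o/ and /e/, so it spirantizes to the fricative [z]. /k/ is a stop between vowels /e/ and /o/, so it spirantizes to the fricative [x]. /eitugadbodekone/ → eisugadbozexone.
Rule 3 (stop-cluster a-epenthesis): /d/ and /b/ form a stop–stop cluster, so [a] is inserted between them. /eisugadbozexone/ → eisugadabozexone.
Rule 4 (final vowel raising): /e/ is a mid vowel in word-final position, so it raises to [i]. /eisugadabozexone/ → eisugadabozexoni.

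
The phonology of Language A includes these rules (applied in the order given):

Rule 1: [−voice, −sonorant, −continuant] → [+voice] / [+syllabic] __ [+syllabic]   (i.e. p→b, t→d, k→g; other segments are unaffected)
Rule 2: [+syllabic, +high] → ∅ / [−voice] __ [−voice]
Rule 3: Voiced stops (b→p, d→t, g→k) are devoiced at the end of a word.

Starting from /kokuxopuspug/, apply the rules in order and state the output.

Rule 1 (intervocalic voicing): /k/ is a voiceless stop between vowels /o/ and /u/, so it voices to [g]. /p/ is a voiceless stop between vowels /o/ and /u/, so it voices to [b]. /kokuxopuspug/ → koguxobuspug.
Rule 2 (high vowel syncope): no segment meets the environment; /koguxobuspug/ is unchanged.
Rule 3 (final devoicing): /g/ is a voiced stop in word-final position, so it devoices to [k]. /koguxobuspug/ → koguxobuspuk.

koguxobuspuk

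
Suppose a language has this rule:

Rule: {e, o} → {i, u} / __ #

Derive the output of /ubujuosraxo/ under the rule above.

ubujuosraxu

Scanning /ubujuosraxo/: /o/ at position 6 is not in the conditioning environment; /o/ is a mid vowel in word-final position, so it raises to [u].
Result: [ubujuosraxu].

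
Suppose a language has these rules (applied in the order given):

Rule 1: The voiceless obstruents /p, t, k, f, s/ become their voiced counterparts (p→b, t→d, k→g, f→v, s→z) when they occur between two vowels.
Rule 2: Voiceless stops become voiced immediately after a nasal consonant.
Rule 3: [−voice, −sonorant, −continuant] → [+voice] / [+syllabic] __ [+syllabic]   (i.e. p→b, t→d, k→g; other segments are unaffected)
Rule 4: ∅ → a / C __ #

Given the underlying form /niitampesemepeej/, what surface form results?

Rule 1 (intervocalic voicing): /t/ is a voiceless obstruent between vowels /i/ and /a/, so it voices to [d]. /s/ is a voiceless obstruent between vowels /e/ and /e/, so it voices to [z]. /p/ is a voiceless obstruent between vowels /e/ and /e/, so it voices to [b]. /niitampesemepeej/ → niidampezemebeej.
Rule 2 (post-nasal voicing): /p/ is a voiceless stop immediately after the nasal /m/, so it voices to [b]. /niidampezemebeej/ → niidambezemebeej.
Rule 3 (intervocalic voicing): no segment meets the environment; /niidambezemebeej/ is unchanged.
Rule 4 (final a-epenthesis): the form ends in the consonant /j/, so [a] is inserted word-finally. /niidambezemebeej/ → niidambezemebeeja.

niidambezemebeeja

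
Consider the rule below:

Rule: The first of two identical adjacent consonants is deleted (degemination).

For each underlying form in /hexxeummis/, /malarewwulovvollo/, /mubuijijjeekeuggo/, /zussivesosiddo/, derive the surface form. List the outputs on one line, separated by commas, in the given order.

hexeumis, malarewulovolo, mubuijijeekeugo, zusivesosido

/hexxeummis/: /xx/ is a geminate; the first /x/ deletes. /mm/ is a geminate; the first /m/ deletes. → [hexeumis].
/malarewwulovvollo/: /ww/ is a geminate; the first /w/ deletes. /vv/ is a geminate; the first /v/ deletes. /ll/ is a geminate; the first /l/ deletes. → [malarewulovolo].
/mubuijijjeekeuggo/: /jj/ is a geminate; the first /j/ deletes. /gg/ is a geminate; the first /g/ deletes. → [mubuijijeekeugo].
/zussivesosiddo/: /ss/ is a geminate; the first /s/ deletes. /dd/ is a geminate; the first /d/ deletes. → [zusivesosido].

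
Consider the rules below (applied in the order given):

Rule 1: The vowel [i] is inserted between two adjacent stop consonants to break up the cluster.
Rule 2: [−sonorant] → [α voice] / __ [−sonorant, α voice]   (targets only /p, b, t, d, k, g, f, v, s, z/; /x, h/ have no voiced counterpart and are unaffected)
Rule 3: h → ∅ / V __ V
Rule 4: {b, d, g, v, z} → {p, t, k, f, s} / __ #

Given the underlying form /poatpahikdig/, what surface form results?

Rule 1 (stop-cluster i-epenthesis): /t/ and /p/ form a stop–stop cluster, so [i] is inserted between them. /k/ and /d/ form a stop–stop cluster, so [i] is inserted between them. /poatpahikdig/ → poatipahikidig.
Rule 2 (regressive voicing assimilation): no segment meets the environment; /poatipahikidig/ is unchanged.
Rule 3 (intervocalic h-deletion): /h/ occurs between vowels /a/ and /i/, so it deletes. /poatipahikidig/ → poatipaikidig.
Rule 4 (final devoicing): /g/ is a voiced obstruent in word-final position, so it devoices to [k]. /poatipaikidig/ → poatipaikidik.

poatipaikidik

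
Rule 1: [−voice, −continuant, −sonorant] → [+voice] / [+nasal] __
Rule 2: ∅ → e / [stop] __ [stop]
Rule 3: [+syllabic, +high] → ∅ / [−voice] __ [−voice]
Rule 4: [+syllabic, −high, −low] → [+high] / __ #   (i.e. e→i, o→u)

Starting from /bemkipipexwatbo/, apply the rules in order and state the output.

Rule 1 (post-nasal voicing): /k/ is a voiceless stop immediately after the nasal /m/, so it voices to [g]. /bemkipipexwatbo/ → bemgipipexwatbo.
Rule 2 (stop-cluster e-epenthesis): /t/ and /b/ form a stop–stop cluster, so [e] is inserted between them. /bemgipipexwatbo/ → bemgipipexwatebo.
Rule 3 (high vowel syncope): /i/ is a high vowel flanked by voiceless consonants /p/ and /p/, so it deletes. /bemgipipexwatebo/ → bemgippexwatebo.
Rule 4 (final vowel raising): /o/ is a mid vowel in word-final position, so it raises to [u]. /bemgippexwatebo/ → bemgippexwatebu.

bemgippexwatebu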